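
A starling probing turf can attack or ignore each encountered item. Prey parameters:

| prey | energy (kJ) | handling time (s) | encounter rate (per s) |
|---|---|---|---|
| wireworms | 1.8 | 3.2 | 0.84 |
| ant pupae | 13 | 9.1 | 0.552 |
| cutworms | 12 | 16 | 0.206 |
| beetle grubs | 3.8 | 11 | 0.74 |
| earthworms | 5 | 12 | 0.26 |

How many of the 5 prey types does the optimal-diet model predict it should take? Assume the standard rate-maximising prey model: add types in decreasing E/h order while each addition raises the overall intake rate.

1

E/h in descending order: ant pupae 1.43, cutworms 0.75, wireworms 0.562, earthworms 0.417, beetle grubs 0.345 kJ/s. The optimal diet is the largest prefix of this list for which every included type satisfies E_i/h_i > R on the types above it.
Rate on top 1: 1.191. cutworms: 0.75 < 1.191 → exclude; stop.
Optimal diet: ant pupae — 1 of 5 types.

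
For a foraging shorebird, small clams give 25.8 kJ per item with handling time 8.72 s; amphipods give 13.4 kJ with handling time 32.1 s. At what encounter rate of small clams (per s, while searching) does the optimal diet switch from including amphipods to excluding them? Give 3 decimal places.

0.019 per s

At the threshold, the rate on small clams alone equals the profitability of amphipods: λ·25.8/(1 + λ·8.72) = 13.4/32.1 = 0.4174.
Rearranging, λ(25.8 − 0.4174×8.72) = 0.4174, so λ = 0.4174/22.16 = 0.01884 per s.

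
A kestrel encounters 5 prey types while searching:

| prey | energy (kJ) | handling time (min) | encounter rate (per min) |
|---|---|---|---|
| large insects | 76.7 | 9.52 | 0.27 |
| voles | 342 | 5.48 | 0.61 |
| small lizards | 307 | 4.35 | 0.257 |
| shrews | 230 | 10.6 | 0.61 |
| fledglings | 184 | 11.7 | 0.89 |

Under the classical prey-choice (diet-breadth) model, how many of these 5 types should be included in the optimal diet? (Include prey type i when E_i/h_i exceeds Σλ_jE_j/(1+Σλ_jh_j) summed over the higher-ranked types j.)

2

E/h in descending order: small lizards 70.6, voles 62.4, shrews 21.7, fledglings 15.7, large insects 8.06 kJ/min. The optimal diet is the largest prefix of this list for which every included type satisfies E_i/h_i > R on the types above it.
Rate on top 1: 37.25. voles: 62.4 > 37.25 → include.
Rate on top 2: 52.65. shrews: 21.7 < 52.65 → exclude; stop.
Optimal diet: small lizards, voles — 2 of 5 types.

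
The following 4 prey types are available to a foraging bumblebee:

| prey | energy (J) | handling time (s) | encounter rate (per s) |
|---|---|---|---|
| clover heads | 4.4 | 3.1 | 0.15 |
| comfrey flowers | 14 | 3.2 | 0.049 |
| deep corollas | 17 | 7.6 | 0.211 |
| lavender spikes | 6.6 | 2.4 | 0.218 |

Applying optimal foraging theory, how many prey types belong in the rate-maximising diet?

3

Profitabilities (E/h, J/s): comfrey flowers 4.38, lavender spikes 2.75, deep corollas 2.24, clover heads 1.42. Add prey in this order while the next type's profitability exceeds the intake rate on those already taken.
Rate on top 1: 0.593. lavender spikes: 2.75 > 0.593 → include.
Rate on top 2: 1.265. deep corollas: 2.24 > 1.265 → include.
Rate on top 3: 1.739. clover heads: 1.42 < 1.739 → exclude; stop.
Optimal diet: comfrey flowers, lavender spikes, deep corollas — 3 of 4 types.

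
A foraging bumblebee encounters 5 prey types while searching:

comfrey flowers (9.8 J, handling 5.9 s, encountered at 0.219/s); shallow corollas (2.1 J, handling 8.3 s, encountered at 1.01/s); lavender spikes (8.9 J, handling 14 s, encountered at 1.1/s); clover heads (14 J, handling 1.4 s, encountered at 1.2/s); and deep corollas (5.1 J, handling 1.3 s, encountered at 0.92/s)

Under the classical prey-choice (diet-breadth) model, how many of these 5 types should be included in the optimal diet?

Rank by E/h (J/s): clover heads 10, deep corollas 3.92, comfrey flowers 1.66, lavender spikes 0.636, shallow corollas 0.253. Include each in turn until the next type's E/h falls below the running intake rate.
Rate on top 1: 6.269. deep corollas: 3.92 < 6.269 → exclude; stop.
Optimal diet: clover heads — 1 of 5 types.

1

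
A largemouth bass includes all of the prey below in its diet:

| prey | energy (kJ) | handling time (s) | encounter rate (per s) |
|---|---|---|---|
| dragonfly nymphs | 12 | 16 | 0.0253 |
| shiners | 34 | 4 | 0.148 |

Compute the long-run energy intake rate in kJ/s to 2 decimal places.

R = Σλ_iE_i / (1 + Σλ_ih_i)
Numerator: 0.0253×12 + 0.148×34 = 5.336
Denominator: 1 + 0.0253×16 + 0.148×4 = 1.997
R = 5.336/1.997 = 2.672 kJ/s

2.67 kJ/s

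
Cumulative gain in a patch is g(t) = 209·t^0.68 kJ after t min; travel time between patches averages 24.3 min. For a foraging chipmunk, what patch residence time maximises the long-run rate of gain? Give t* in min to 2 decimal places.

Maximise g(t)/(T+t): set derivative to zero → g'(t)(T+t) = g(t).
g'(t) = 0.68·209·t^-0.32. Setting 0.68·209·t^-0.32 = 209·t^0.68/(24.3+t) gives 0.68(24.3+t) = t, so 0.32·t = 0.68×24.3.
t* = 0.68×24.3/0.32 = 51.64 min.

51.64 min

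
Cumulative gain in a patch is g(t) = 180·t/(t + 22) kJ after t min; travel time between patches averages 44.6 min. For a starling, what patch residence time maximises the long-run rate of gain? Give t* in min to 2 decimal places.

31.32 min

Maximise g(t)/(T+t): set derivative to zero → g'(t)(T+t) = g(t).
g'(t) = 180·22/(t + 22)². Setting 180·22/(t+22)² = 180t/[(t+22)(44.6+t)] gives 22(44.6+t) = t(t+22), so t² = 22×44.6 = 981.2.
t* = √981.2 = 31.32 min.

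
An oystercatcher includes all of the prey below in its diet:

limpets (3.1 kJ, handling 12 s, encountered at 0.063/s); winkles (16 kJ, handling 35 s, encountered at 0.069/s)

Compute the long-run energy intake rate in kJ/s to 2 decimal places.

0.31 kJ/s

R = (0.063×3.1 + 0.069×16) / (1 + 0.063×12 + 0.069×35) = 1.299/4.171 = 0.3115 kJ/s.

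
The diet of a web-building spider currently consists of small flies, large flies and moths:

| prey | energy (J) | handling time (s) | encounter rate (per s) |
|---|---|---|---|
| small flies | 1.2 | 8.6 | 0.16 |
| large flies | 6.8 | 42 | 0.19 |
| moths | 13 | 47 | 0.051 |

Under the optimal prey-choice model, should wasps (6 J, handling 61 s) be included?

Intake rate on the current diet: R = (0.16×1.2 + 0.19×6.8 + 0.051×13) / (1 + 0.16×8.6 + 0.19×42 + 0.051×47) = 2.147/12.75 = 0.1684 J/s.
wasps: E/h = 6/61 = 0.09836 J/s.
0.09836 < 0.1684, so adding wasps would lower the average — exclude it.

No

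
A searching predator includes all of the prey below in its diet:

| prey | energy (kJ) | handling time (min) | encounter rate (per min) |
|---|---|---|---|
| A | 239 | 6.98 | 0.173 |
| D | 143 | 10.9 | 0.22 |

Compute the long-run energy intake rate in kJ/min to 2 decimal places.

15.81 kJ/min

Energy encountered per unit search time: 0.173×239 + 0.22×143 = 72.81 kJ/min.
Handling time per unit search time: 0.173×6.98 + 0.22×10.9 = 3.606.
Rate = 72.81/(1 + 3.606) = 15.81 kJ/min.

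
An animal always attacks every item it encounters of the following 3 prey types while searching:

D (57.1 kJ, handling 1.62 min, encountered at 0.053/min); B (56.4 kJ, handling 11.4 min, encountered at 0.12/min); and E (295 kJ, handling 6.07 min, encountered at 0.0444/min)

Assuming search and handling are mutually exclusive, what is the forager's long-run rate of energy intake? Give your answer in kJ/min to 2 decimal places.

8.41 kJ/min

R = (0.053×57.1 + 0.12×56.4 + 0.0444×295) / (1 + 0.053×1.62 + 0.12×11.4 + 0.0444×6.07) = 22.89/2.723 = 8.406 kJ/min.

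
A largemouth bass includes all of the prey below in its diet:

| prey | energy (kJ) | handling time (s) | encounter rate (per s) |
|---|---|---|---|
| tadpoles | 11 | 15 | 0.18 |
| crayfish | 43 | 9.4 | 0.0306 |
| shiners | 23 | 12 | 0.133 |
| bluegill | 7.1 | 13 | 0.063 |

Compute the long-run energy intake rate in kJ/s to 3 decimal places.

R = (0.18×11 + 0.0306×43 + 0.133×23 + 0.063×7.1) / (1 + 0.18×15 + 0.0306×9.4 + 0.133×12 + 0.063×13) = 6.802/6.403 = 1.062 kJ/s.

1.062 kJ/s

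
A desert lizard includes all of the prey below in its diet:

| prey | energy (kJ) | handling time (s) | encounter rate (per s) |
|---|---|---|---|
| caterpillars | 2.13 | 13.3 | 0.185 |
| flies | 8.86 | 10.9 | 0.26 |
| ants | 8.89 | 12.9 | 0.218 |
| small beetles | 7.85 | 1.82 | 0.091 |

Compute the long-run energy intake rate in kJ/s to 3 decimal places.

R = (0.185×2.13 + 0.26×8.86 + 0.218×8.89 + 0.091×7.85) / (1 + 0.185×13.3 + 0.26×10.9 + 0.218×12.9 + 0.091×1.82) = 5.35/9.272 = 0.577 kJ/s.

0.577 kJ/s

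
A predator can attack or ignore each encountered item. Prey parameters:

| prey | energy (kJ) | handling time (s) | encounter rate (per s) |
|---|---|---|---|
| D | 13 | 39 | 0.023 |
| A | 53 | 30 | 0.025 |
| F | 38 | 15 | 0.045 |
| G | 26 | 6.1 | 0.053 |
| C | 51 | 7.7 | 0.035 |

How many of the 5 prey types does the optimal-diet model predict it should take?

3

Rank by E/h (kJ/s): C 6.62, G 4.26, F 2.53, A 1.77, D 0.333. Include each in turn until the next type's E/h falls below the running intake rate.
Rate on top 1: 1.406. G: 4.26 > 1.406 → include.
Rate on top 2: 1.986. F: 2.53 > 1.986 → include.
Rate on top 3: 2.149. A: 1.77 < 2.149 → exclude; stop.
Optimal diet: C, G, F — 3 of 5 types.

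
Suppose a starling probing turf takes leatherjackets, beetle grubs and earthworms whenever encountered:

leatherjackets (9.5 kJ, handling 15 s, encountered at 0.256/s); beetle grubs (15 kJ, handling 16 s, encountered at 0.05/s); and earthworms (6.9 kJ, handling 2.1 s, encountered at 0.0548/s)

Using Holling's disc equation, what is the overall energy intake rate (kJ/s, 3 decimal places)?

0.619 kJ/s

R = (0.256×9.5 + 0.05×15 + 0.0548×6.9) / (1 + 0.256×15 + 0.05×16 + 0.0548×2.1) = 3.56/5.755 = 0.6186 kJ/s.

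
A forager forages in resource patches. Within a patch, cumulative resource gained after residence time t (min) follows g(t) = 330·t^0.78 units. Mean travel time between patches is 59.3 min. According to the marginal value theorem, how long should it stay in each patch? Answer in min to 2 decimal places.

210.25 min

Maximise g(t)/(T+t): set derivative to zero → g'(t)(T+t) = g(t).
g'(t) = 0.78·330·t^-0.22. Setting 0.78·330·t^-0.22 = 330·t^0.78/(59.3+t) gives 0.78(59.3+t) = t, so 0.22·t = 0.78×59.3.
t* = 0.78×59.3/0.22 = 210.2 min.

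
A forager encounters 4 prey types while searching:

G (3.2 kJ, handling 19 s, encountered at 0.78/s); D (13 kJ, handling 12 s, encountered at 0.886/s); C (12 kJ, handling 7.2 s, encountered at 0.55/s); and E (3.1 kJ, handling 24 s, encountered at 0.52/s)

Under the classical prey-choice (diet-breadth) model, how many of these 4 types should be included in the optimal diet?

1

Rank by E/h (kJ/s): C 1.67, D 1.08, G 0.168, E 0.129. Include each in turn until the next type's E/h falls below the running intake rate.
Rate on top 1: 1.331. D: 1.08 < 1.331 → exclude; stop.
Optimal diet: C — 1 of 4 types.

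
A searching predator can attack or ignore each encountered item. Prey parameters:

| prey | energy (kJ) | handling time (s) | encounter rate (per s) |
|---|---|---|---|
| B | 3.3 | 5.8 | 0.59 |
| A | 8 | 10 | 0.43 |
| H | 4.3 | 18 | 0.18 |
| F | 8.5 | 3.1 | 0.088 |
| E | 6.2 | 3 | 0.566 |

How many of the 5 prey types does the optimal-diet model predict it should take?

2

Profitabilities (E/h, kJ/s): F 2.74, E 2.07, A 0.8, B 0.569, H 0.239. Add prey in this order while the next type's profitability exceeds the intake rate on those already taken.
Rate on top 1: 0.5877. E: 2.07 > 0.5877 → include.
Rate on top 2: 1.433. A: 0.8 < 1.433 → exclude; stop.
Optimal diet: F, E — 2 of 5 types.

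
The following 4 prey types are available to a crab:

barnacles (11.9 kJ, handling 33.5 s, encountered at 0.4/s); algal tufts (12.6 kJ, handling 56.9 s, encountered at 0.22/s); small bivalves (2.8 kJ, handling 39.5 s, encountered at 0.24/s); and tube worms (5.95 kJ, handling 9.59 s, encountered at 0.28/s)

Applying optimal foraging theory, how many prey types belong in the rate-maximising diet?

Rank by E/h (kJ/s): tube worms 0.62, barnacles 0.355, algal tufts 0.221, small bivalves 0.0709. Include each in turn until the next type's E/h falls below the running intake rate.
Rate on top 1: 0.4521. barnacles: 0.355 < 0.4521 → exclude; stop.
Optimal diet: tube worms — 1 of 4 types.

1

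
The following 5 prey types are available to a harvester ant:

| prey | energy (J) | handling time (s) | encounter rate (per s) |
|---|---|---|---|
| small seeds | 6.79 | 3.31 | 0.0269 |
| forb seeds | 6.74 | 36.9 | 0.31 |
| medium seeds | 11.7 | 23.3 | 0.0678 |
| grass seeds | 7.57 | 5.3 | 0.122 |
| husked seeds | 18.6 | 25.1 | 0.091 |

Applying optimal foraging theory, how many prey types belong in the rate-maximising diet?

E/h in descending order: small seeds 2.05, grass seeds 1.43, husked seeds 0.741, medium seeds 0.502, forb seeds 0.183 J/s. The optimal diet is the largest prefix of this list for which every included type satisfies E_i/h_i > R on the types above it.
Rate on top 1: 0.1677. grass seeds: 1.43 > 0.1677 → include.
Rate on top 2: 0.6373. husked seeds: 0.741 > 0.6373 → include.
Rate on top 3: 0.6963. medium seeds: 0.502 < 0.6963 → exclude; stop.
Optimal diet: small seeds, grass seeds, husked seeds — 3 of 5 types.

3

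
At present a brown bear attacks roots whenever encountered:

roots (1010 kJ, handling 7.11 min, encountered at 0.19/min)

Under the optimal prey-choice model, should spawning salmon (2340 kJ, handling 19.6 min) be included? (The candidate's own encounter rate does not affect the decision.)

Yes

Intake rate on the current diet: R = (0.19×1010) / (1 + 0.19×7.11) = 191.9/2.351 = 81.63 kJ/min.
Profitability of spawning salmon: 2340/19.6 = 119.4 kJ/min.
Since 119.4 > R, including spawning salmon increases the long-run rate.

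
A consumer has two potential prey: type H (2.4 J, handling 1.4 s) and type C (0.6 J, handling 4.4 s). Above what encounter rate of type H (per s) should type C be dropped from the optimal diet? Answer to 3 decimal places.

0.062 per s

The zero-one rule: include type C iff E₂/h₂ > λE₁/(1+λh₁). Equality gives the switch point.
λE₁h₂ = E₂ + λE₂h₁ ⇒ λ = E₂/(E₁h₂ − E₂h₁) = 0.6/(10.56 − 0.84) = 0.06173 per s.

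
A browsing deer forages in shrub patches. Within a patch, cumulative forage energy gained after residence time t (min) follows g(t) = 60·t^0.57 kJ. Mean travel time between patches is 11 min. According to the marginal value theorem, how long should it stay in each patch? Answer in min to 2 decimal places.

14.58 min

Maximise g(t)/(T+t): set derivative to zero → g'(t)(T+t) = g(t).
g'(t) = 0.57·60·t^-0.43. Setting 0.57·60·t^-0.43 = 60·t^0.57/(11+t) gives 0.57(11+t) = t, so 0.43·t = 0.57×11.
t* = 0.57×11/0.43 = 14.58 min.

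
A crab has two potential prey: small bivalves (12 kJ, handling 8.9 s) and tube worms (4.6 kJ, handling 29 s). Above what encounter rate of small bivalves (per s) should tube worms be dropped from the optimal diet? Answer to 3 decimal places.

At the threshold, the rate on small bivalves alone equals the profitability of tube worms: λ·12/(1 + λ·8.9) = 4.6/29 = 0.1586.
Rearranging, λ(12 − 0.1586×8.9) = 0.1586, so λ = 0.1586/10.59 = 0.01498 per s.

0.015 per s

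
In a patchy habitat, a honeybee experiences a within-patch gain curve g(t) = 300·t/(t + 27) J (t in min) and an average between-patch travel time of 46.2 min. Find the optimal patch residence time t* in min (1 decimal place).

35.3 min

Optimal t* satisfies g'(t*) = g(t*)/(T + t*).
g'(t) = 300·27/(t + 27)². Setting 300·27/(t+27)² = 300t/[(t+27)(46.2+t)] gives 27(46.2+t) = t(t+27), so t² = 27×46.2 = 1247.
t* = √1247 = 35.32 min.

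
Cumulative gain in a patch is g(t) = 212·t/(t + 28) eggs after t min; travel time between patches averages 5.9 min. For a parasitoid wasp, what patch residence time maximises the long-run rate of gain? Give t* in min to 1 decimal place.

12.9 min

Optimal t* satisfies g'(t*) = g(t*)/(T + t*).
g'(t) = 212·28/(t + 28)². Setting 212·28/(t+28)² = 212t/[(t+28)(5.9+t)] gives 28(5.9+t) = t(t+28), so t² = 28×5.9 = 165.2.
t* = √165.2 = 12.85 min.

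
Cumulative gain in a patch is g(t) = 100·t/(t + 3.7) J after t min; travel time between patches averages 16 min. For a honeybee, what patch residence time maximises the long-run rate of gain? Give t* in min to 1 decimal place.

7.7 min

By the marginal value theorem, leave when the instantaneous gain rate g'(t) equals the habitat-wide average g(t)/(T + t).
g'(t) = 100·3.7/(t + 3.7)². Setting 100·3.7/(t+3.7)² = 100t/[(t+3.7)(16+t)] gives 3.7(16+t) = t(t+3.7), so t² = 3.7×16 = 59.2.
t* = √59.2 = 7.694 min.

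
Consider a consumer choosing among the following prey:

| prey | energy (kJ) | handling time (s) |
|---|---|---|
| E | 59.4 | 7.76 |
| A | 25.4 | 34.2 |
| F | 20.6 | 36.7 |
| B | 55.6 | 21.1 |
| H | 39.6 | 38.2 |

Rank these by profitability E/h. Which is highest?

E

In descending order of E/h:
E: 59.4/7.76 = 7.65 kJ/s
B: 55.6/21.1 = 2.64 kJ/s
H: 39.6/38.2 = 1.04 kJ/s
A: 25.4/34.2 = 0.743 kJ/s
F: 20.6/36.7 = 0.561 kJ/s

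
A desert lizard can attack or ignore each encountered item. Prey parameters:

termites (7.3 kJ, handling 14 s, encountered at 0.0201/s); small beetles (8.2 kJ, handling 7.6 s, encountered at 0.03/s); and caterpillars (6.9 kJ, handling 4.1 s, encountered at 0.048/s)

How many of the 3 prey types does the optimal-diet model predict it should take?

E/h in descending order: caterpillars 1.68, small beetles 1.08, termites 0.521 kJ/s. The optimal diet is the largest prefix of this list for which every included type satisfies E_i/h_i > R on the types above it.
Rate on top 1: 0.2767. small beetles: 1.08 > 0.2767 → include.
Rate on top 2: 0.4051. termites: 0.521 > 0.4051 → include.
Optimal diet: caterpillars, small beetles, termites — 3 of 3 types.

3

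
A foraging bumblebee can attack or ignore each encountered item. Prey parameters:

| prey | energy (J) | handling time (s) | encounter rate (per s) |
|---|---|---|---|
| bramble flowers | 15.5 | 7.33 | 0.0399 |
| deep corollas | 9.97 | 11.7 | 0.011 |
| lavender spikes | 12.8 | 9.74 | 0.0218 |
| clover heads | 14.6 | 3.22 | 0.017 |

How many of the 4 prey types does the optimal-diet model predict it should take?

Profitabilities (E/h, J/s): clover heads 4.53, bramble flowers 2.11, lavender spikes 1.31, deep corollas 0.852. Add prey in this order while the next type's profitability exceeds the intake rate on those already taken.
Rate on top 1: 0.2353. bramble flowers: 2.11 > 0.2353 → include.
Rate on top 2: 0.6433. lavender spikes: 1.31 > 0.6433 → include.
Rate on top 3: 0.7346. deep corollas: 0.852 > 0.7346 → include.
Optimal diet: clover heads, bramble flowers, lavender spikes, deep corollas — 4 of 4 types.

4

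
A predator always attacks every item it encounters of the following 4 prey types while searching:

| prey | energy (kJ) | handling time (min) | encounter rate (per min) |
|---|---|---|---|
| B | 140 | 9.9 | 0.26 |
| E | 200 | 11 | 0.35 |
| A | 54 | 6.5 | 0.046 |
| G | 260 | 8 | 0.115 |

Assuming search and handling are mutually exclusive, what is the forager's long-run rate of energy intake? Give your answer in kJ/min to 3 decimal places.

16.057 kJ/min

R = Σλ_iE_i / (1 + Σλ_ih_i)
Numerator: 0.26×140 + 0.35×200 + 0.046×54 + 0.115×260 = 138.8
Denominator: 1 + 0.26×9.9 + 0.35×11 + 0.046×6.5 + 0.115×8 = 8.643
R = 138.8/8.643 = 16.06 kJ/min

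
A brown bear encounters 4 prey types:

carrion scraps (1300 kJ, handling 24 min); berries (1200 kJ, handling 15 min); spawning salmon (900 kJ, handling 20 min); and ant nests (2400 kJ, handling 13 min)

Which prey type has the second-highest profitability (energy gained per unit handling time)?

Profitability E/h (kJ/min): carrion scraps = 1300/24 = 54.2, berries = 1200/15 = 80, spawning salmon = 900/20 = 45, ant nests = 2400/13 = 185.
Ranked: ant nests > berries > carrion scraps > spawning salmon.

berries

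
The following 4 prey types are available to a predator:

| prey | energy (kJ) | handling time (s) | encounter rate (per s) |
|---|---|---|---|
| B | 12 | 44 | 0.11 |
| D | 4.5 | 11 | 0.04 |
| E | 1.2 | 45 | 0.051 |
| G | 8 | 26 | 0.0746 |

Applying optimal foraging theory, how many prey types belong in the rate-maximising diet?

3

E/h in descending order: D 0.409, G 0.308, B 0.273, E 0.0267 kJ/s. The optimal diet is the largest prefix of this list for which every included type satisfies E_i/h_i > R on the types above it.
Rate on top 1: 0.125. G: 0.308 > 0.125 → include.
Rate on top 2: 0.2298. B: 0.273 > 0.2298 → include.
Rate on top 3: 0.2551. E: 0.0267 < 0.2551 → exclude; stop.
Optimal diet: D, G, B — 3 of 4 types.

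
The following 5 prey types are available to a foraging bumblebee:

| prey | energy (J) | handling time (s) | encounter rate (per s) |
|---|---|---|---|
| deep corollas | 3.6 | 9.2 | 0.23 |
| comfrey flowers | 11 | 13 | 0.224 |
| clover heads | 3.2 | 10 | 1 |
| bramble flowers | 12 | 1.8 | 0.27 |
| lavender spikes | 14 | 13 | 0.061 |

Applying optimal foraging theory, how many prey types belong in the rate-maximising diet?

E/h in descending order: bramble flowers 6.67, lavender spikes 1.08, comfrey flowers 0.846, deep corollas 0.391, clover heads 0.32 J/s. The optimal diet is the largest prefix of this list for which every included type satisfies E_i/h_i > R on the types above it.
Rate on top 1: 2.18. lavender spikes: 1.08 < 2.18 → exclude; stop.
Optimal diet: bramble flowers — 1 of 5 types.

1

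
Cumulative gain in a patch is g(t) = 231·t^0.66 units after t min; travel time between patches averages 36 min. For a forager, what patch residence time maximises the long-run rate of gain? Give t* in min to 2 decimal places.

69.88 min

Maximise g(t)/(T+t): set derivative to zero → g'(t)(T+t) = g(t).
g'(t) = 0.66·231·t^-0.34. Setting 0.66·231·t^-0.34 = 231·t^0.66/(36+t) gives 0.66(36+t) = t, so 0.34·t = 0.66×36.
t* = 0.66×36/0.34 = 69.88 min.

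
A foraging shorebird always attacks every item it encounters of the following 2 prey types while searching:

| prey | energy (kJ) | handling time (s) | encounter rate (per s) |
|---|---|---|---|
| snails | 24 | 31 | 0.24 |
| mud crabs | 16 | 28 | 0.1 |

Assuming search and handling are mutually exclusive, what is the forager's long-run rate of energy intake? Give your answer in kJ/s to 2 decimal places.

Energy encountered per unit search time: 0.24×24 + 0.1×16 = 7.36 kJ/s.
Handling time per unit search time: 0.24×31 + 0.1×28 = 10.24.
Rate = 7.36/(1 + 10.24) = 0.6548 kJ/s.

0.65 kJ/s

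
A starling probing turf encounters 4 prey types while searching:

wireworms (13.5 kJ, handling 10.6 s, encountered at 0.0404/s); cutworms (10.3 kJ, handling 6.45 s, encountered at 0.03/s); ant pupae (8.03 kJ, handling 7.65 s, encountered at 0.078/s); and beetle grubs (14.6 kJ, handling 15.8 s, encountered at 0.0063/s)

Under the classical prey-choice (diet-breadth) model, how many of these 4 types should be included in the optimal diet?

4

Rank by E/h (kJ/s): cutworms 1.6, wireworms 1.27, ant pupae 1.05, beetle grubs 0.924. Include each in turn until the next type's E/h falls below the running intake rate.
Rate on top 1: 0.2589. wireworms: 1.27 > 0.2589 → include.
Rate on top 2: 0.5268. ant pupae: 1.05 > 0.5268 → include.
Rate on top 3: 0.6675. beetle grubs: 0.924 > 0.6675 → include.
Optimal diet: cutworms, wireworms, ant pupae, beetle grubs — 4 of 4 types.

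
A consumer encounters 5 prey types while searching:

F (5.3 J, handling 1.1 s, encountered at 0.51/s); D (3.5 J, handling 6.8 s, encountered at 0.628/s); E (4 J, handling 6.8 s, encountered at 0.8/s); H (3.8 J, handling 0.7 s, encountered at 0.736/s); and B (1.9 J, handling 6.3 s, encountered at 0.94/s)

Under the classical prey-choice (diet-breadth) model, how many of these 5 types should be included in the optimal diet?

Profitabilities (E/h, J/s): H 5.43, F 4.82, E 0.588, D 0.515, B 0.302. Add prey in this order while the next type's profitability exceeds the intake rate on those already taken.
Rate on top 1: 1.846. F: 4.82 > 1.846 → include.
Rate on top 2: 2.649. E: 0.588 < 2.649 → exclude; stop.
Optimal diet: H, F — 2 of 5 types.

2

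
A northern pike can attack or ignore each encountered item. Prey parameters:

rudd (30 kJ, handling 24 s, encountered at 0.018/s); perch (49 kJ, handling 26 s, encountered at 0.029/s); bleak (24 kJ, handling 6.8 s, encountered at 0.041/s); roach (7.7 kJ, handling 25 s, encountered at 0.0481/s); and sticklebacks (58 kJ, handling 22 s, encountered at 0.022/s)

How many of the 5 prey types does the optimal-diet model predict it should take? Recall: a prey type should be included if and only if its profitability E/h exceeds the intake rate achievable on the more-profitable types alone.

3

Rank by E/h (kJ/s): bleak 3.53, sticklebacks 2.64, perch 1.88, rudd 1.25, roach 0.308. Include each in turn until the next type's E/h falls below the running intake rate.
Rate on top 1: 0.7695. sticklebacks: 2.64 > 0.7695 → include.
Rate on top 2: 1.282. perch: 1.88 > 1.282 → include.
Rate on top 3: 1.463. rudd: 1.25 < 1.463 → exclude; stop.
Optimal diet: bleak, sticklebacks, perch — 3 of 5 types.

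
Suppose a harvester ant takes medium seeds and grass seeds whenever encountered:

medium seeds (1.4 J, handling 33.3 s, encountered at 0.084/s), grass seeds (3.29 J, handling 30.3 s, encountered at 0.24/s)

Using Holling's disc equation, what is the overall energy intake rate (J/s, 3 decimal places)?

0.082 J/s

Energy encountered per unit search time: 0.084×1.4 + 0.24×3.29 = 0.9072 J/s.
Handling time per unit search time: 0.084×33.3 + 0.24×30.3 = 10.07.
Rate = 0.9072/(1 + 10.07) = 0.08196 J/s.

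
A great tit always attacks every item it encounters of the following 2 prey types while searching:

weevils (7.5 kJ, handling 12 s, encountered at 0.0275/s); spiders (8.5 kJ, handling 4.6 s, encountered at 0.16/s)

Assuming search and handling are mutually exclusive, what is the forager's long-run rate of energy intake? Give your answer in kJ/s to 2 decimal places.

R = Σλ_iE_i / (1 + Σλ_ih_i)
Numerator: 0.0275×7.5 + 0.16×8.5 = 1.566
Denominator: 1 + 0.0275×12 + 0.16×4.6 = 2.066
R = 1.566/2.066 = 0.7581 kJ/s

0.76 kJ/s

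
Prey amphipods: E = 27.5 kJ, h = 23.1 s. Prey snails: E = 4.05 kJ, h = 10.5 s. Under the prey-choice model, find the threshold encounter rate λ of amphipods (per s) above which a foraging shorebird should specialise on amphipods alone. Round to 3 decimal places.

0.021 per s

Drop snails once their profitability E₂/h₂ falls below the rate achievable on amphipods alone: E₂/h₂ = λE₁/(1 + λh₁).
Solve for λ: λE₁h₂ = E₂(1 + λh₁) → λ(E₁h₂ − E₂h₁) = E₂ → λ = E₂/(E₁h₂ − E₂h₁).
λ = 4.05/(27.5×10.5 − 4.05×23.1) = 4.05/195.2 = 0.02075 per s.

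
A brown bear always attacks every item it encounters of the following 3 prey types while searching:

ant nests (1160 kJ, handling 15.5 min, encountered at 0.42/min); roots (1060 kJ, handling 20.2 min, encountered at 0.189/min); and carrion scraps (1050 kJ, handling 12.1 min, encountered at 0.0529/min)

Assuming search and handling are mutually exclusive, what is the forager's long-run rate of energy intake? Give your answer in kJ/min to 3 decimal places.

R = (0.42×1160 + 0.189×1060 + 0.0529×1050) / (1 + 0.42×15.5 + 0.189×20.2 + 0.0529×12.1) = 743.1/11.97 = 62.09 kJ/min.

62.090 kJ/min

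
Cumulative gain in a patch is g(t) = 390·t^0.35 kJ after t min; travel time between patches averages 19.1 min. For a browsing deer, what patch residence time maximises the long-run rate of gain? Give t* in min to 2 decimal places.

By the marginal value theorem, leave when the instantaneous gain rate g'(t) equals the habitat-wide average g(t)/(T + t).
g'(t) = 0.35·390·t^-0.65. Setting 0.35·390·t^-0.65 = 390·t^0.35/(19.1+t) gives 0.35(19.1+t) = t, so 0.65·t = 0.35×19.1.
t* = 0.35×19.1/0.65 = 10.28 min.

10.28 min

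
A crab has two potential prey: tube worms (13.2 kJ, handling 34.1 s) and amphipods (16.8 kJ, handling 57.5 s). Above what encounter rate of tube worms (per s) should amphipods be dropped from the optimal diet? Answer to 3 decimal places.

0.090 per s

At the threshold, the rate on tube worms alone equals the profitability of amphipods: λ·13.2/(1 + λ·34.1) = 16.8/57.5 = 0.2922.
Rearranging, λ(13.2 − 0.2922×34.1) = 0.2922, so λ = 0.2922/3.237 = 0.09026 per s.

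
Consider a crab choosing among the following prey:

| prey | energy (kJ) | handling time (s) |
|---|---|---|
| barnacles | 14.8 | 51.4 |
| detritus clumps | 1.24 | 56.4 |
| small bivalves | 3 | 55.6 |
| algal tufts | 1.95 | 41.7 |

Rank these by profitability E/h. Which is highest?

Profitability E/h (kJ/s): barnacles = 14.8/51.4 = 0.288, detritus clumps = 1.24/56.4 = 0.022, small bivalves = 3/55.6 = 0.054, algal tufts = 1.95/41.7 = 0.0468.
Ranked: barnacles > small bivalves > algal tufts > detritus clumps.

barnacles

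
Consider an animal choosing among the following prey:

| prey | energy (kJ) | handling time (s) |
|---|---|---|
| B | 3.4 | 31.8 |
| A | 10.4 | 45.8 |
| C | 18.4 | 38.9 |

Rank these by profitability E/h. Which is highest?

Profitability E/h (kJ/s): B = 3.4/31.8 = 0.107, A = 10.4/45.8 = 0.227, C = 18.4/38.9 = 0.473.
Ranked: C > A > B.

C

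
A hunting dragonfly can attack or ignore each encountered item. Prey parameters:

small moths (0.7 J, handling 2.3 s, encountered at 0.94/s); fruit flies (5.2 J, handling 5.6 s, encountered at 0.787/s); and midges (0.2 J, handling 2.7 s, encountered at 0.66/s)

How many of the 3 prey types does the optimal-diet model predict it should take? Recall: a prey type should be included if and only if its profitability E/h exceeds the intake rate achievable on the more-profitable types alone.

1

Rank by E/h (J/s): fruit flies 0.929, small moths 0.304, midges 0.0741. Include each in turn until the next type's E/h falls below the running intake rate.
Rate on top 1: 0.7568. small moths: 0.304 < 0.7568 → exclude; stop.
Optimal diet: fruit flies — 1 of 3 types.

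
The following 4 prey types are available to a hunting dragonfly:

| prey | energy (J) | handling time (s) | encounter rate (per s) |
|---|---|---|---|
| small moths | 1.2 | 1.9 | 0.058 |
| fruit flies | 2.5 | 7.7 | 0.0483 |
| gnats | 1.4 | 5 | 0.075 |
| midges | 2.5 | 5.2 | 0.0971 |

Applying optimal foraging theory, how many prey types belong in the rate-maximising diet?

4

Profitabilities (E/h, J/s): small moths 0.632, midges 0.481, fruit flies 0.325, gnats 0.28. Add prey in this order while the next type's profitability exceeds the intake rate on those already taken.
Rate on top 1: 0.06269. midges: 0.481 > 0.06269 → include.
Rate on top 2: 0.1934. fruit flies: 0.325 > 0.1934 → include.
Rate on top 3: 0.218. gnats: 0.28 > 0.218 → include.
Optimal diet: small moths, midges, fruit flies, gnats — 4 of 4 types.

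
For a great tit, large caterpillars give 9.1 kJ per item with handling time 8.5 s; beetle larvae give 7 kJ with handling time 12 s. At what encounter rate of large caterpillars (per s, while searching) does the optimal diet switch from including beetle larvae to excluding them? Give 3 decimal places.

0.141 per s

At the threshold, the rate on large caterpillars alone equals the profitability of beetle larvae: λ·9.1/(1 + λ·8.5) = 7/12 = 0.5833.
Rearranging, λ(9.1 − 0.5833×8.5) = 0.5833, so λ = 0.5833/4.142 = 0.1408 per s.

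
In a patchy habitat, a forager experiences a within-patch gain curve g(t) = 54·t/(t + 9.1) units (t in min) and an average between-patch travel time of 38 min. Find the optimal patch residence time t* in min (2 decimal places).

18.60 min

Maximise g(t)/(T+t): set derivative to zero → g'(t)(T+t) = g(t).
g'(t) = 54·9.1/(t + 9.1)². Setting 54·9.1/(t+9.1)² = 54t/[(t+9.1)(38+t)] gives 9.1(38+t) = t(t+9.1), so t² = 9.1×38 = 345.8.
t* = √345.8 = 18.6 min.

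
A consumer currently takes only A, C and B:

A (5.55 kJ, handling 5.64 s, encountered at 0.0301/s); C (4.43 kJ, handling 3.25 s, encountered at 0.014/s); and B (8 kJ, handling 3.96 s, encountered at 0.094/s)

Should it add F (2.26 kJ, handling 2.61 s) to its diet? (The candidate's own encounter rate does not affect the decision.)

Yes

Current rate: (0.0301×5.55 + 0.014×4.43 + 0.094×8)/(1 + 0.0301×5.64 + 0.014×3.25 + 0.094×3.96) = 0.618 kJ/s.
Profitability of F: 2.26/2.61 = 0.8659 kJ/s.
Since 0.8659 > R, including F increases the long-run rate.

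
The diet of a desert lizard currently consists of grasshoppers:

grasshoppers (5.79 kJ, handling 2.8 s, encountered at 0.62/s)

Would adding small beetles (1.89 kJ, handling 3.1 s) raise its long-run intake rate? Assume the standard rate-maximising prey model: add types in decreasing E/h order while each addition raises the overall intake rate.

Current rate: (0.62×5.79)/(1 + 0.62×2.8) = 1.312 kJ/s.
Profitability of small beetles: 1.89/3.1 = 0.6097 kJ/s.
0.6097 < 1.312, so adding small beetles would lower the average — exclude it.

No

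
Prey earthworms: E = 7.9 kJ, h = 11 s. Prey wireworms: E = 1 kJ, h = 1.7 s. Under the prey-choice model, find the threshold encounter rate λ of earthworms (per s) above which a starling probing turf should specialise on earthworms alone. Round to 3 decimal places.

0.412 per s

Drop wireworms once their profitability E₂/h₂ falls below the rate achievable on earthworms alone: E₂/h₂ = λE₁/(1 + λh₁).
Solve for λ: λE₁h₂ = E₂(1 + λh₁) → λ(E₁h₂ − E₂h₁) = E₂ → λ = E₂/(E₁h₂ − E₂h₁).
λ = 1/(7.9×1.7 − 1×11) = 1/2.43 = 0.4115 per s.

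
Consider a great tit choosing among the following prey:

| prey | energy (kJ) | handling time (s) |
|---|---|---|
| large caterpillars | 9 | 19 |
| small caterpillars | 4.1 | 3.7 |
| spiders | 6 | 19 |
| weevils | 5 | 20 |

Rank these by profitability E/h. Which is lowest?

In descending order of E/h:
small caterpillars: 4.1/3.7 = 1.11 kJ/s
large caterpillars: 9/19 = 0.474 kJ/s
spiders: 6/19 = 0.316 kJ/s
weevils: 5/20 = 0.25 kJ/s

weevils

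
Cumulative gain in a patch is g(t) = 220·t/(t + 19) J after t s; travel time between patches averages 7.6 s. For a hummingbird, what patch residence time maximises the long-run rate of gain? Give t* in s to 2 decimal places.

12.02 s

Optimal t* satisfies g'(t*) = g(t*)/(T + t*).
g'(t) = 220·19/(t + 19)². Setting 220·19/(t+19)² = 220t/[(t+19)(7.6+t)] gives 19(7.6+t) = t(t+19), so t² = 19×7.6 = 144.4.
t* = √144.4 = 12.02 s.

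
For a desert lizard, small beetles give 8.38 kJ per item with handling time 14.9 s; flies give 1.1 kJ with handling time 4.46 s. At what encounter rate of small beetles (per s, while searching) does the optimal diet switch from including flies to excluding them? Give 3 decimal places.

0.052 per s

The zero-one rule: include flies iff E₂/h₂ > λE₁/(1+λh₁). Equality gives the switch point.
λE₁h₂ = E₂ + λE₂h₁ ⇒ λ = E₂/(E₁h₂ − E₂h₁) = 1.1/(37.37 − 16.39) = 0.05242 per s.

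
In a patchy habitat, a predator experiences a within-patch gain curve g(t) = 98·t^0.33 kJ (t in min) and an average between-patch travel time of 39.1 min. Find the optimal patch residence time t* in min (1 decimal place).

19.3 min

Optimal t* satisfies g'(t*) = g(t*)/(T + t*).
g'(t) = 0.33·98·t^-0.67. Setting 0.33·98·t^-0.67 = 98·t^0.33/(39.1+t) gives 0.33(39.1+t) = t, so 0.67·t = 0.33×39.1.
t* = 0.33×39.1/0.67 = 19.26 min.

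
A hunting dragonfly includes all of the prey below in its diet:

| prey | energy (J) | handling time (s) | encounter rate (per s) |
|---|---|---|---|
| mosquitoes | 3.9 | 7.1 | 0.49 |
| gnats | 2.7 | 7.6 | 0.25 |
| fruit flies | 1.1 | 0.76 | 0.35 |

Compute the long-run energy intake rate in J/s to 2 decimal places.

R = (0.49×3.9 + 0.25×2.7 + 0.35×1.1) / (1 + 0.49×7.1 + 0.25×7.6 + 0.35×0.76) = 2.971/6.645 = 0.4471 J/s.

0.45 J/s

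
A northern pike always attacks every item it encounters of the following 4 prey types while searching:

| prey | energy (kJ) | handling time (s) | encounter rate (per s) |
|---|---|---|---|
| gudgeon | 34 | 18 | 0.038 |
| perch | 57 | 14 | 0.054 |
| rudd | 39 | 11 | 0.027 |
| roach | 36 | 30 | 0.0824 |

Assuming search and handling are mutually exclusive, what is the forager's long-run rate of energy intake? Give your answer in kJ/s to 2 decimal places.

1.61 kJ/s

R = Σλ_iE_i / (1 + Σλ_ih_i)
Numerator: 0.038×34 + 0.054×57 + 0.027×39 + 0.0824×36 = 8.389
Denominator: 1 + 0.038×18 + 0.054×14 + 0.027×11 + 0.0824×30 = 5.209
R = 8.389/5.209 = 1.611 kJ/s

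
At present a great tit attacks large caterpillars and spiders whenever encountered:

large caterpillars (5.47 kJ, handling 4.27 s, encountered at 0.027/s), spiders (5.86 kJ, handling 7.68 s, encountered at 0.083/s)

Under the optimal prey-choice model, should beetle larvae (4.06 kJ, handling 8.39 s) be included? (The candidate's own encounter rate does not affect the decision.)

Current rate: (0.027×5.47 + 0.083×5.86)/(1 + 0.027×4.27 + 0.083×7.68) = 0.3618 kJ/s.
Profitability of beetle larvae: 4.06/8.39 = 0.4839 kJ/s.
0.4839 > 0.3618, so adding beetle larvae raises the average — include it.

Yes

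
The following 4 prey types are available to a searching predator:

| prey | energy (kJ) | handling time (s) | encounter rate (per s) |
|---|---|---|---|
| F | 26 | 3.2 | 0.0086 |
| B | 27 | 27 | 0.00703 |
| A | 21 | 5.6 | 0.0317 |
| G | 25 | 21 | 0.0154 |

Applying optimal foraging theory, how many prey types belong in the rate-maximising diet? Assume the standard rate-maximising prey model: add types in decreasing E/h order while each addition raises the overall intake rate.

4

Profitabilities (E/h, kJ/s): F 8.12, A 3.75, G 1.19, B 1. Add prey in this order while the next type's profitability exceeds the intake rate on those already taken.
Rate on top 1: 0.2176. A: 3.75 > 0.2176 → include.
Rate on top 2: 0.738. G: 1.19 > 0.738 → include.
Rate on top 3: 0.8337. B: 1 > 0.8337 → include.
Optimal diet: F, A, G, B — 4 of 4 types.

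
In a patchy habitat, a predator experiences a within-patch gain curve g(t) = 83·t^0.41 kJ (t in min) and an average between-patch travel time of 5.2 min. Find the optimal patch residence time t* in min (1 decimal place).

Optimal t* satisfies g'(t*) = g(t*)/(T + t*).
g'(t) = 0.41·83·t^-0.59. Setting 0.41·83·t^-0.59 = 83·t^0.41/(5.2+t) gives 0.41(5.2+t) = t, so 0.59·t = 0.41×5.2.
t* = 0.41×5.2/0.59 = 3.614 min.

3.6 min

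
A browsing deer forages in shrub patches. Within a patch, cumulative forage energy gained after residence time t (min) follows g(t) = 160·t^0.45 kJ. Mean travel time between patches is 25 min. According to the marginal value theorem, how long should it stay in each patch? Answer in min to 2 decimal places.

Optimal t* satisfies g'(t*) = g(t*)/(T + t*).
g'(t) = 0.45·160·t^-0.55. Setting 0.45·160·t^-0.55 = 160·t^0.45/(25+t) gives 0.45(25+t) = t, so 0.55·t = 0.45×25.
t* = 0.45×25/0.55 = 20.45 min.

20.45 min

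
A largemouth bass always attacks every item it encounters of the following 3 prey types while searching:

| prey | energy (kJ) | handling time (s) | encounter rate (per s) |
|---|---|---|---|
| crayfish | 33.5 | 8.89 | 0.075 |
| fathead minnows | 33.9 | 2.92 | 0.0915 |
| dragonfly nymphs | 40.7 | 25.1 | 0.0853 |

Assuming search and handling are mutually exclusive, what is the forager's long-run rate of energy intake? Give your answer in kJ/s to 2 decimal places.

R = (0.075×33.5 + 0.0915×33.9 + 0.0853×40.7) / (1 + 0.075×8.89 + 0.0915×2.92 + 0.0853×25.1) = 9.086/4.075 = 2.23 kJ/s.

2.23 kJ/s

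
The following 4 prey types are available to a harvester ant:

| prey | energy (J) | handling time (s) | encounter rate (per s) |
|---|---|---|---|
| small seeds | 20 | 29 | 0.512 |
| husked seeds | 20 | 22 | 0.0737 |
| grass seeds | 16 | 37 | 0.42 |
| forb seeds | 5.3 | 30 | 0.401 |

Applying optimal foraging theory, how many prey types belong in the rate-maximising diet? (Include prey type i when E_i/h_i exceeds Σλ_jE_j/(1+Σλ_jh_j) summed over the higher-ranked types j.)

Profitabilities (E/h, J/s): husked seeds 0.909, small seeds 0.69, grass seeds 0.432, forb seeds 0.177. Add prey in this order while the next type's profitability exceeds the intake rate on those already taken.
Rate on top 1: 0.5623. small seeds: 0.69 > 0.5623 → include.
Rate on top 2: 0.6705. grass seeds: 0.432 < 0.6705 → exclude; stop.
Optimal diet: husked seeds, small seeds — 2 of 4 types.

2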